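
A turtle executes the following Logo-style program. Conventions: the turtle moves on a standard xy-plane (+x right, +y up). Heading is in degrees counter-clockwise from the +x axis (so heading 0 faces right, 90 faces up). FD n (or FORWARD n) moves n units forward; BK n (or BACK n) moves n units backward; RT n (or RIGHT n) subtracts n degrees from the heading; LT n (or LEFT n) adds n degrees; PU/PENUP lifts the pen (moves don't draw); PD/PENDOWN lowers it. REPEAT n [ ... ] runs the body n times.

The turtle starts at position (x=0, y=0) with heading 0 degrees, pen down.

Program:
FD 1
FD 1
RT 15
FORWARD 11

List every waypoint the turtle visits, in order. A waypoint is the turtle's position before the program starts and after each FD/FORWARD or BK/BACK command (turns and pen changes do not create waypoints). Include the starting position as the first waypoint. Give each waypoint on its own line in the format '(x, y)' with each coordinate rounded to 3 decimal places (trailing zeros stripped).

Executing turtle program step by step:
Start: pos=(0,0), heading=0, pen down
FD 1: (0,0) -> (1,0) [heading=0, draw]
FD 1: (1,0) -> (2,0) [heading=0, draw]
RT 15: heading 0 -> 345
FD 11: (2,0) -> (12.625,-2.847) [heading=345, draw]
Final: pos=(12.625,-2.847), heading=345, 3 segment(s) drawn
Waypoints (4 total):
(0, 0)
(1, 0)
(2, 0)
(12.625, -2.847)

Answer: (0, 0)
(1, 0)
(2, 0)
(12.625, -2.847)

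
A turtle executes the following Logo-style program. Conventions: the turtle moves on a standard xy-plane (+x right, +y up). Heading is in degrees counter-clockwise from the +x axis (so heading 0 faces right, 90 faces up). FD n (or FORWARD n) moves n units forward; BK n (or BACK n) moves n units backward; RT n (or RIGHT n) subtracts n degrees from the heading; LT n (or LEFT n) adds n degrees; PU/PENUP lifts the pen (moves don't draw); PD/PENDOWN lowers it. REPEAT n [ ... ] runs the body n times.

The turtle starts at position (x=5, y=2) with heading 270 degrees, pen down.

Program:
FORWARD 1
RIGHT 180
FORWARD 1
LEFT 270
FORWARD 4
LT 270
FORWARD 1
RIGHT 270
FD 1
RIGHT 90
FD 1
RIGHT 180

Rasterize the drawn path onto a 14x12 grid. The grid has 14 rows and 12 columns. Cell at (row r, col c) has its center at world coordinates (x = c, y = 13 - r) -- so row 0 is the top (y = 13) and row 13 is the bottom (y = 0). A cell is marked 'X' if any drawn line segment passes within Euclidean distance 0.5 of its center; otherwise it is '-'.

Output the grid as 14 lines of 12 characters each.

Segment 0: (5,2) -> (5,1)
Segment 1: (5,1) -> (5,2)
Segment 2: (5,2) -> (9,2)
Segment 3: (9,2) -> (9,1)
Segment 4: (9,1) -> (10,1)
Segment 5: (10,1) -> (10,-0)

Answer: ------------
------------
------------
------------
------------
------------
------------
------------
------------
------------
------------
-----XXXXX--
-----X---XX-
----------X-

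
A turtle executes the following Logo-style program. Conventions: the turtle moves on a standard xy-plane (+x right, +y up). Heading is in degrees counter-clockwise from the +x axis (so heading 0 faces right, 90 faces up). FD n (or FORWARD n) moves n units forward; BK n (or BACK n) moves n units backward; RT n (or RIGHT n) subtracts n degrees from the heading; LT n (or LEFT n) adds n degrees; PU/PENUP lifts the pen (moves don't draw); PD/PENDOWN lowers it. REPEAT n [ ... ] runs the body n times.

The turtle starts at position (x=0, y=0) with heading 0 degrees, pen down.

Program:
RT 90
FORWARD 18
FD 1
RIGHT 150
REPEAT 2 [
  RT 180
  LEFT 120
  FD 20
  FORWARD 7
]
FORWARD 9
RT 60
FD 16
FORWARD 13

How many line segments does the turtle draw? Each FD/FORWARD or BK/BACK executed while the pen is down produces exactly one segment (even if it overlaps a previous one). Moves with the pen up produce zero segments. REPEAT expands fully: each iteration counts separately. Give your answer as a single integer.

Executing turtle program step by step:
Start: pos=(0,0), heading=0, pen down
RT 90: heading 0 -> 270
FD 18: (0,0) -> (0,-18) [heading=270, draw]
FD 1: (0,-18) -> (0,-19) [heading=270, draw]
RT 150: heading 270 -> 120
REPEAT 2 [
  -- iteration 1/2 --
  RT 180: heading 120 -> 300
  LT 120: heading 300 -> 60
  FD 20: (0,-19) -> (10,-1.679) [heading=60, draw]
  FD 7: (10,-1.679) -> (13.5,4.383) [heading=60, draw]
  -- iteration 2/2 --
  RT 180: heading 60 -> 240
  LT 120: heading 240 -> 0
  FD 20: (13.5,4.383) -> (33.5,4.383) [heading=0, draw]
  FD 7: (33.5,4.383) -> (40.5,4.383) [heading=0, draw]
]
FD 9: (40.5,4.383) -> (49.5,4.383) [heading=0, draw]
RT 60: heading 0 -> 300
FD 16: (49.5,4.383) -> (57.5,-9.474) [heading=300, draw]
FD 13: (57.5,-9.474) -> (64,-20.732) [heading=300, draw]
Final: pos=(64,-20.732), heading=300, 9 segment(s) drawn
Segments drawn: 9

Answer: 9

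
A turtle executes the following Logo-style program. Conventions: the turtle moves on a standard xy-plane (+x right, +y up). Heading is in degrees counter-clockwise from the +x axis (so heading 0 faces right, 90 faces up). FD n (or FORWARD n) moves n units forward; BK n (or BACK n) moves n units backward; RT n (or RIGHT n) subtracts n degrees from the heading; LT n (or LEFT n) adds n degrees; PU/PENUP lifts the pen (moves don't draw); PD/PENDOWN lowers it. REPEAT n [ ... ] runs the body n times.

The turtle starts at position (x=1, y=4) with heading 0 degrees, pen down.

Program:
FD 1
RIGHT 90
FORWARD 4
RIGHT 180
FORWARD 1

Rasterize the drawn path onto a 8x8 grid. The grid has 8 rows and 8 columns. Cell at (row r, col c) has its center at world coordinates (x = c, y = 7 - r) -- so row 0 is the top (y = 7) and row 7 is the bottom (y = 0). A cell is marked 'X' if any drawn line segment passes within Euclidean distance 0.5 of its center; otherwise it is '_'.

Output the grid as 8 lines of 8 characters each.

Segment 0: (1,4) -> (2,4)
Segment 1: (2,4) -> (2,0)
Segment 2: (2,0) -> (2,1)

Answer: ________
________
________
_XX_____
__X_____
__X_____
__X_____
__X_____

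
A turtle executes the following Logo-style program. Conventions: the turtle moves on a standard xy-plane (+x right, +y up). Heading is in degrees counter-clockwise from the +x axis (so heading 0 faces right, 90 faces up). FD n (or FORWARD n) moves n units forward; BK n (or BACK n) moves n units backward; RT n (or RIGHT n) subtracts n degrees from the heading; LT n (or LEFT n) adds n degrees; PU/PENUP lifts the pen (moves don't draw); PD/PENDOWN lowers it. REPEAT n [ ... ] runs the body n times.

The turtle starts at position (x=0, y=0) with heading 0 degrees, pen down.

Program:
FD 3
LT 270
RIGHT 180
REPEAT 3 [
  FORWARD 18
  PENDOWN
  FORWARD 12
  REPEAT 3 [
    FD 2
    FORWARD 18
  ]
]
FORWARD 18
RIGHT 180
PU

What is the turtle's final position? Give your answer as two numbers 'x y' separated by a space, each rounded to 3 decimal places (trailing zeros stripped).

Executing turtle program step by step:
Start: pos=(0,0), heading=0, pen down
FD 3: (0,0) -> (3,0) [heading=0, draw]
LT 270: heading 0 -> 270
RT 180: heading 270 -> 90
REPEAT 3 [
  -- iteration 1/3 --
  FD 18: (3,0) -> (3,18) [heading=90, draw]
  PD: pen down
  FD 12: (3,18) -> (3,30) [heading=90, draw]
  REPEAT 3 [
    -- iteration 1/3 --
    FD 2: (3,30) -> (3,32) [heading=90, draw]
    FD 18: (3,32) -> (3,50) [heading=90, draw]
    -- iteration 2/3 --
    FD 2: (3,50) -> (3,52) [heading=90, draw]
    FD 18: (3,52) -> (3,70) [heading=90, draw]
    -- iteration 3/3 --
    FD 2: (3,70) -> (3,72) [heading=90, draw]
    FD 18: (3,72) -> (3,90) [heading=90, draw]
  ]
  -- iteration 2/3 --
  FD 18: (3,90) -> (3,108) [heading=90, draw]
  PD: pen down
  FD 12: (3,108) -> (3,120) [heading=90, draw]
  REPEAT 3 [
    -- iteration 1/3 --
    FD 2: (3,120) -> (3,122) [heading=90, draw]
    FD 18: (3,122) -> (3,140) [heading=90, draw]
    -- iteration 2/3 --
    FD 2: (3,140) -> (3,142) [heading=90, draw]
    FD 18: (3,142) -> (3,160) [heading=90, draw]
    -- iteration 3/3 --
    FD 2: (3,160) -> (3,162) [heading=90, draw]
    FD 18: (3,162) -> (3,180) [heading=90, draw]
  ]
  -- iteration 3/3 --
  FD 18: (3,180) -> (3,198) [heading=90, draw]
  PD: pen down
  FD 12: (3,198) -> (3,210) [heading=90, draw]
  REPEAT 3 [
    -- iteration 1/3 --
    FD 2: (3,210) -> (3,212) [heading=90, draw]
    FD 18: (3,212) -> (3,230) [heading=90, draw]
    -- iteration 2/3 --
    FD 2: (3,230) -> (3,232) [heading=90, draw]
    FD 18: (3,232) -> (3,250) [heading=90, draw]
    -- iteration 3/3 --
    FD 2: (3,250) -> (3,252) [heading=90, draw]
    FD 18: (3,252) -> (3,270) [heading=90, draw]
  ]
]
FD 18: (3,270) -> (3,288) [heading=90, draw]
RT 180: heading 90 -> 270
PU: pen up
Final: pos=(3,288), heading=270, 26 segment(s) drawn

Answer: 3 288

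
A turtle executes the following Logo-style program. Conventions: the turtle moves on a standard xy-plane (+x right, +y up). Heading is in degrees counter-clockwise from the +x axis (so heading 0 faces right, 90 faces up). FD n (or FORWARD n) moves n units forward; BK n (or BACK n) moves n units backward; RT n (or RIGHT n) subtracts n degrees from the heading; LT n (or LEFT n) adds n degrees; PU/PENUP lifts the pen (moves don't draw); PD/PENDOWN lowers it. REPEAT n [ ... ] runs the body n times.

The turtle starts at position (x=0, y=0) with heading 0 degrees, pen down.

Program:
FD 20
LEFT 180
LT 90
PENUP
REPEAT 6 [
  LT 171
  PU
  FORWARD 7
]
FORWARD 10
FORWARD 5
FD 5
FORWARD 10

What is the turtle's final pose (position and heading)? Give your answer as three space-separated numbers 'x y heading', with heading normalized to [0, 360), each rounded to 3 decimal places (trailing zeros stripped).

Answer: -6.989 -15.968 216

Derivation:
Executing turtle program step by step:
Start: pos=(0,0), heading=0, pen down
FD 20: (0,0) -> (20,0) [heading=0, draw]
LT 180: heading 0 -> 180
LT 90: heading 180 -> 270
PU: pen up
REPEAT 6 [
  -- iteration 1/6 --
  LT 171: heading 270 -> 81
  PU: pen up
  FD 7: (20,0) -> (21.095,6.914) [heading=81, move]
  -- iteration 2/6 --
  LT 171: heading 81 -> 252
  PU: pen up
  FD 7: (21.095,6.914) -> (18.932,0.256) [heading=252, move]
  -- iteration 3/6 --
  LT 171: heading 252 -> 63
  PU: pen up
  FD 7: (18.932,0.256) -> (22.11,6.493) [heading=63, move]
  -- iteration 4/6 --
  LT 171: heading 63 -> 234
  PU: pen up
  FD 7: (22.11,6.493) -> (17.995,0.83) [heading=234, move]
  -- iteration 5/6 --
  LT 171: heading 234 -> 45
  PU: pen up
  FD 7: (17.995,0.83) -> (22.945,5.78) [heading=45, move]
  -- iteration 6/6 --
  LT 171: heading 45 -> 216
  PU: pen up
  FD 7: (22.945,5.78) -> (17.282,1.666) [heading=216, move]
]
FD 10: (17.282,1.666) -> (9.192,-4.212) [heading=216, move]
FD 5: (9.192,-4.212) -> (5.147,-7.151) [heading=216, move]
FD 5: (5.147,-7.151) -> (1.102,-10.09) [heading=216, move]
FD 10: (1.102,-10.09) -> (-6.989,-15.968) [heading=216, move]
Final: pos=(-6.989,-15.968), heading=216, 1 segment(s) drawn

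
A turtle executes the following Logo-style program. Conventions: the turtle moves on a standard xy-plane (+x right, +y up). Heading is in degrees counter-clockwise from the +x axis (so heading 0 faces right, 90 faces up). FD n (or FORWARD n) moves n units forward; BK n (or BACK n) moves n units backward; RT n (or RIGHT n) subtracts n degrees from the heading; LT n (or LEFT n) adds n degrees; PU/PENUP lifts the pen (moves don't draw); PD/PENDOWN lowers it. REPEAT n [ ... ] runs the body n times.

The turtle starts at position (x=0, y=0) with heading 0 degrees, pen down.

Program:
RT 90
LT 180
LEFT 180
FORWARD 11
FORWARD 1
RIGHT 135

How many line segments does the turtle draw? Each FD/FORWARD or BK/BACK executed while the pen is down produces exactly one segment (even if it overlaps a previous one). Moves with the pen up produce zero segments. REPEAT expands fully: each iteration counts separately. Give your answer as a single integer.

Answer: 2

Derivation:
Executing turtle program step by step:
Start: pos=(0,0), heading=0, pen down
RT 90: heading 0 -> 270
LT 180: heading 270 -> 90
LT 180: heading 90 -> 270
FD 11: (0,0) -> (0,-11) [heading=270, draw]
FD 1: (0,-11) -> (0,-12) [heading=270, draw]
RT 135: heading 270 -> 135
Final: pos=(0,-12), heading=135, 2 segment(s) drawn
Segments drawn: 2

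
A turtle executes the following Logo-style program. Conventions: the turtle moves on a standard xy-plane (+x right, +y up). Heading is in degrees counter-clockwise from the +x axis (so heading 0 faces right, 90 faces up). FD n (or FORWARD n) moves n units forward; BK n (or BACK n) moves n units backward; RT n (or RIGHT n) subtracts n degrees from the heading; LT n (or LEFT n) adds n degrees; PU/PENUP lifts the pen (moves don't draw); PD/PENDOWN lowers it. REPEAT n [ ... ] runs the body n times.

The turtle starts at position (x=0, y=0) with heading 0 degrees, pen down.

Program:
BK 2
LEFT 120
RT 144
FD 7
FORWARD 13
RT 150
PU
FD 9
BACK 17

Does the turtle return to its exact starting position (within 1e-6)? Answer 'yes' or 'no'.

Executing turtle program step by step:
Start: pos=(0,0), heading=0, pen down
BK 2: (0,0) -> (-2,0) [heading=0, draw]
LT 120: heading 0 -> 120
RT 144: heading 120 -> 336
FD 7: (-2,0) -> (4.395,-2.847) [heading=336, draw]
FD 13: (4.395,-2.847) -> (16.271,-8.135) [heading=336, draw]
RT 150: heading 336 -> 186
PU: pen up
FD 9: (16.271,-8.135) -> (7.32,-9.075) [heading=186, move]
BK 17: (7.32,-9.075) -> (24.227,-7.299) [heading=186, move]
Final: pos=(24.227,-7.299), heading=186, 3 segment(s) drawn

Start position: (0, 0)
Final position: (24.227, -7.299)
Distance = 25.303; >= 1e-6 -> NOT closed

Answer: no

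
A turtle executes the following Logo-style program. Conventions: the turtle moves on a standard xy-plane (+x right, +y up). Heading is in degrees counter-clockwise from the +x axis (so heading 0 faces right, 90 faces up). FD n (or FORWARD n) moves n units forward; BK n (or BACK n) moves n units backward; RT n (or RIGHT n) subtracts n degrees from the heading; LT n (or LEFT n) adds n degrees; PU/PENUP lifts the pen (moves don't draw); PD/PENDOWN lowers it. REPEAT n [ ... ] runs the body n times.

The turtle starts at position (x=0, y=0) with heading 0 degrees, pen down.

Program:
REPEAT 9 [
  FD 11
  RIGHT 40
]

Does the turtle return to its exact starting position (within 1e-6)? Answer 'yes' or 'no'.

Executing turtle program step by step:
Start: pos=(0,0), heading=0, pen down
REPEAT 9 [
  -- iteration 1/9 --
  FD 11: (0,0) -> (11,0) [heading=0, draw]
  RT 40: heading 0 -> 320
  -- iteration 2/9 --
  FD 11: (11,0) -> (19.426,-7.071) [heading=320, draw]
  RT 40: heading 320 -> 280
  -- iteration 3/9 --
  FD 11: (19.426,-7.071) -> (21.337,-17.904) [heading=280, draw]
  RT 40: heading 280 -> 240
  -- iteration 4/9 --
  FD 11: (21.337,-17.904) -> (15.837,-27.43) [heading=240, draw]
  RT 40: heading 240 -> 200
  -- iteration 5/9 --
  FD 11: (15.837,-27.43) -> (5.5,-31.192) [heading=200, draw]
  RT 40: heading 200 -> 160
  -- iteration 6/9 --
  FD 11: (5.5,-31.192) -> (-4.837,-27.43) [heading=160, draw]
  RT 40: heading 160 -> 120
  -- iteration 7/9 --
  FD 11: (-4.837,-27.43) -> (-10.337,-17.904) [heading=120, draw]
  RT 40: heading 120 -> 80
  -- iteration 8/9 --
  FD 11: (-10.337,-17.904) -> (-8.426,-7.071) [heading=80, draw]
  RT 40: heading 80 -> 40
  -- iteration 9/9 --
  FD 11: (-8.426,-7.071) -> (0,0) [heading=40, draw]
  RT 40: heading 40 -> 0
]
Final: pos=(0,0), heading=0, 9 segment(s) drawn

Start position: (0, 0)
Final position: (0, 0)
Distance = 0; < 1e-6 -> CLOSED

Answer: yes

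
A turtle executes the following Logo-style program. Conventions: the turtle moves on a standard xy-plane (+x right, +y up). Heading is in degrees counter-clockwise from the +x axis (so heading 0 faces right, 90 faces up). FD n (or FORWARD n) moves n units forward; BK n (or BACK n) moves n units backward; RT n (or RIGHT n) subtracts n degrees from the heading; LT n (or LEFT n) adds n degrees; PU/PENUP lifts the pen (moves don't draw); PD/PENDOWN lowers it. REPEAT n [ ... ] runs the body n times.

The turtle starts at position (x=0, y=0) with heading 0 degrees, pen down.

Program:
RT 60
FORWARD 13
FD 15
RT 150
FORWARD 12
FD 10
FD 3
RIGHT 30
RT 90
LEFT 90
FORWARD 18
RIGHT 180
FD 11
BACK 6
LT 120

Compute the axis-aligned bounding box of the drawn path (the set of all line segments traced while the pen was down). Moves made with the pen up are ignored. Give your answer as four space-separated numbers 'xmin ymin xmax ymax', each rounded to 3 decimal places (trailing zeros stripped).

Answer: -16.651 -24.249 14 3.84

Derivation:
Executing turtle program step by step:
Start: pos=(0,0), heading=0, pen down
RT 60: heading 0 -> 300
FD 13: (0,0) -> (6.5,-11.258) [heading=300, draw]
FD 15: (6.5,-11.258) -> (14,-24.249) [heading=300, draw]
RT 150: heading 300 -> 150
FD 12: (14,-24.249) -> (3.608,-18.249) [heading=150, draw]
FD 10: (3.608,-18.249) -> (-5.053,-13.249) [heading=150, draw]
FD 3: (-5.053,-13.249) -> (-7.651,-11.749) [heading=150, draw]
RT 30: heading 150 -> 120
RT 90: heading 120 -> 30
LT 90: heading 30 -> 120
FD 18: (-7.651,-11.749) -> (-16.651,3.84) [heading=120, draw]
RT 180: heading 120 -> 300
FD 11: (-16.651,3.84) -> (-11.151,-5.687) [heading=300, draw]
BK 6: (-11.151,-5.687) -> (-14.151,-0.49) [heading=300, draw]
LT 120: heading 300 -> 60
Final: pos=(-14.151,-0.49), heading=60, 8 segment(s) drawn

Segment endpoints: x in {-16.651, -14.151, -11.151, -7.651, -5.053, 0, 3.608, 6.5, 14}, y in {-24.249, -18.249, -13.249, -11.749, -11.258, -5.687, -0.49, 0, 3.84}
xmin=-16.651, ymin=-24.249, xmax=14, ymax=3.84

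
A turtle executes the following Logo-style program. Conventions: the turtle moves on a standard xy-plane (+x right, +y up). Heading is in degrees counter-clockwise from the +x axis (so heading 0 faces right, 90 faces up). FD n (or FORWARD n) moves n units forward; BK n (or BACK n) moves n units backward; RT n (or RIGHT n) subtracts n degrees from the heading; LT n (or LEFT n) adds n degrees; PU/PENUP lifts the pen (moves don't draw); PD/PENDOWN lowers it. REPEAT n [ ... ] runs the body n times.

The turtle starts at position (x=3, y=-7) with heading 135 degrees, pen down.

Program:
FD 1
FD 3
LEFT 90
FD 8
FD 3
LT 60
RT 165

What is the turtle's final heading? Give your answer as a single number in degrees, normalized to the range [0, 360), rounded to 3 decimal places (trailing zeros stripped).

Executing turtle program step by step:
Start: pos=(3,-7), heading=135, pen down
FD 1: (3,-7) -> (2.293,-6.293) [heading=135, draw]
FD 3: (2.293,-6.293) -> (0.172,-4.172) [heading=135, draw]
LT 90: heading 135 -> 225
FD 8: (0.172,-4.172) -> (-5.485,-9.828) [heading=225, draw]
FD 3: (-5.485,-9.828) -> (-7.607,-11.95) [heading=225, draw]
LT 60: heading 225 -> 285
RT 165: heading 285 -> 120
Final: pos=(-7.607,-11.95), heading=120, 4 segment(s) drawn

Answer: 120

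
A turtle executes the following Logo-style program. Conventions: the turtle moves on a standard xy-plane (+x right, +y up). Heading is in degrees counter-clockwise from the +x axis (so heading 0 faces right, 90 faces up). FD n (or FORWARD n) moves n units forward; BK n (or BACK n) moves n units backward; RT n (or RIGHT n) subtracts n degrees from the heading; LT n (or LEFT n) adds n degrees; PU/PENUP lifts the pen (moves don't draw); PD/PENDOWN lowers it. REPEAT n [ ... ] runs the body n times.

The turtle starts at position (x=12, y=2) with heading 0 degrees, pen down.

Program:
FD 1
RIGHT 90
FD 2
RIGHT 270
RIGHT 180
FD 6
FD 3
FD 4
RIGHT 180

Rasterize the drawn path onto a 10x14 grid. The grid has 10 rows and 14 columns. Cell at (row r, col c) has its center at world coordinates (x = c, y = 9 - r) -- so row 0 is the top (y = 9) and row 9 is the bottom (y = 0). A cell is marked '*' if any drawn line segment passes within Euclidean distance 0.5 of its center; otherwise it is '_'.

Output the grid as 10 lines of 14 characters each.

Segment 0: (12,2) -> (13,2)
Segment 1: (13,2) -> (13,0)
Segment 2: (13,0) -> (7,-0)
Segment 3: (7,-0) -> (4,-0)
Segment 4: (4,-0) -> (0,-0)

Answer: ______________
______________
______________
______________
______________
______________
______________
____________**
_____________*
**************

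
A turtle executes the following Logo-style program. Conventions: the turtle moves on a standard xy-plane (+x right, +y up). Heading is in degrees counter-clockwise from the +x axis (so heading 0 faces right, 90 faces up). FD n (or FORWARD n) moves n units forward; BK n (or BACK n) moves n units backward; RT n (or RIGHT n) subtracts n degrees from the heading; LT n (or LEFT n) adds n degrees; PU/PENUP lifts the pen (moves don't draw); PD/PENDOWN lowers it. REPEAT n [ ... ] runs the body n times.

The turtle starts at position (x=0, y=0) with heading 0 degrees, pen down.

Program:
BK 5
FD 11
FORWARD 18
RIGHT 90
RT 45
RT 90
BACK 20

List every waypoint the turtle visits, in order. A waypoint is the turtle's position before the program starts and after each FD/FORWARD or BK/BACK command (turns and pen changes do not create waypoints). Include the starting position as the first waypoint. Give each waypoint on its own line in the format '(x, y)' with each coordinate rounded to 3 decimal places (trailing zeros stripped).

Executing turtle program step by step:
Start: pos=(0,0), heading=0, pen down
BK 5: (0,0) -> (-5,0) [heading=0, draw]
FD 11: (-5,0) -> (6,0) [heading=0, draw]
FD 18: (6,0) -> (24,0) [heading=0, draw]
RT 90: heading 0 -> 270
RT 45: heading 270 -> 225
RT 90: heading 225 -> 135
BK 20: (24,0) -> (38.142,-14.142) [heading=135, draw]
Final: pos=(38.142,-14.142), heading=135, 4 segment(s) drawn
Waypoints (5 total):
(0, 0)
(-5, 0)
(6, 0)
(24, 0)
(38.142, -14.142)

Answer: (0, 0)
(-5, 0)
(6, 0)
(24, 0)
(38.142, -14.142)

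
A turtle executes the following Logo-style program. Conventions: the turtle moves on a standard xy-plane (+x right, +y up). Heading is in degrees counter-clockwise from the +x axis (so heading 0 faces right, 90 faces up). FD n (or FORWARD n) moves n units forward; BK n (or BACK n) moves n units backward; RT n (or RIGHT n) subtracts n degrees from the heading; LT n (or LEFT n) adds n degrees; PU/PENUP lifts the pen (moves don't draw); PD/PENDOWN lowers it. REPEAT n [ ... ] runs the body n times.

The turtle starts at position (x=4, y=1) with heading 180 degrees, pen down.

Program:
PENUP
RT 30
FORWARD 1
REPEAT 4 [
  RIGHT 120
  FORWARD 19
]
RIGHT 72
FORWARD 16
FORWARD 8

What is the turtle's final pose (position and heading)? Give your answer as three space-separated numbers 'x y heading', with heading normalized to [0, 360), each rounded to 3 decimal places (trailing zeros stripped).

Executing turtle program step by step:
Start: pos=(4,1), heading=180, pen down
PU: pen up
RT 30: heading 180 -> 150
FD 1: (4,1) -> (3.134,1.5) [heading=150, move]
REPEAT 4 [
  -- iteration 1/4 --
  RT 120: heading 150 -> 30
  FD 19: (3.134,1.5) -> (19.588,11) [heading=30, move]
  -- iteration 2/4 --
  RT 120: heading 30 -> 270
  FD 19: (19.588,11) -> (19.588,-8) [heading=270, move]
  -- iteration 3/4 --
  RT 120: heading 270 -> 150
  FD 19: (19.588,-8) -> (3.134,1.5) [heading=150, move]
  -- iteration 4/4 --
  RT 120: heading 150 -> 30
  FD 19: (3.134,1.5) -> (19.588,11) [heading=30, move]
]
RT 72: heading 30 -> 318
FD 16: (19.588,11) -> (31.479,0.294) [heading=318, move]
FD 8: (31.479,0.294) -> (37.424,-5.059) [heading=318, move]
Final: pos=(37.424,-5.059), heading=318, 0 segment(s) drawn

Answer: 37.424 -5.059 318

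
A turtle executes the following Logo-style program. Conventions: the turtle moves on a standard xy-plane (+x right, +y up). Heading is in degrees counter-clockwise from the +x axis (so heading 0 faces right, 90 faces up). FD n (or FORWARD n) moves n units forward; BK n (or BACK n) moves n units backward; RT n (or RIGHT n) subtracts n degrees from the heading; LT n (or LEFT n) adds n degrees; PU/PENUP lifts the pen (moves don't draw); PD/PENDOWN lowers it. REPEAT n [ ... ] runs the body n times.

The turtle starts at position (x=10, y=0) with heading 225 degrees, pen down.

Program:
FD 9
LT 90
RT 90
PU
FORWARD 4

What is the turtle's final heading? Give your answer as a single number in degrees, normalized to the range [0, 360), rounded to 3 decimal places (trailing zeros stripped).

Answer: 225

Derivation:
Executing turtle program step by step:
Start: pos=(10,0), heading=225, pen down
FD 9: (10,0) -> (3.636,-6.364) [heading=225, draw]
LT 90: heading 225 -> 315
RT 90: heading 315 -> 225
PU: pen up
FD 4: (3.636,-6.364) -> (0.808,-9.192) [heading=225, move]
Final: pos=(0.808,-9.192), heading=225, 1 segment(s) drawn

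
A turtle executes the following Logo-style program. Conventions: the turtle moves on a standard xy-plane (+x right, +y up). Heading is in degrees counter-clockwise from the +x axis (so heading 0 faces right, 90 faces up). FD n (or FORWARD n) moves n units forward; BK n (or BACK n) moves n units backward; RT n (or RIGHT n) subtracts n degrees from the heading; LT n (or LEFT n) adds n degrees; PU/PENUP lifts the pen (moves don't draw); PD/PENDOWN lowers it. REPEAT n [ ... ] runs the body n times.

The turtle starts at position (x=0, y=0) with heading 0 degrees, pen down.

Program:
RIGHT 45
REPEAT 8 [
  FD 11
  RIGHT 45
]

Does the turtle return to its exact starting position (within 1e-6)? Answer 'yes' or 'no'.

Executing turtle program step by step:
Start: pos=(0,0), heading=0, pen down
RT 45: heading 0 -> 315
REPEAT 8 [
  -- iteration 1/8 --
  FD 11: (0,0) -> (7.778,-7.778) [heading=315, draw]
  RT 45: heading 315 -> 270
  -- iteration 2/8 --
  FD 11: (7.778,-7.778) -> (7.778,-18.778) [heading=270, draw]
  RT 45: heading 270 -> 225
  -- iteration 3/8 --
  FD 11: (7.778,-18.778) -> (0,-26.556) [heading=225, draw]
  RT 45: heading 225 -> 180
  -- iteration 4/8 --
  FD 11: (0,-26.556) -> (-11,-26.556) [heading=180, draw]
  RT 45: heading 180 -> 135
  -- iteration 5/8 --
  FD 11: (-11,-26.556) -> (-18.778,-18.778) [heading=135, draw]
  RT 45: heading 135 -> 90
  -- iteration 6/8 --
  FD 11: (-18.778,-18.778) -> (-18.778,-7.778) [heading=90, draw]
  RT 45: heading 90 -> 45
  -- iteration 7/8 --
  FD 11: (-18.778,-7.778) -> (-11,0) [heading=45, draw]
  RT 45: heading 45 -> 0
  -- iteration 8/8 --
  FD 11: (-11,0) -> (0,0) [heading=0, draw]
  RT 45: heading 0 -> 315
]
Final: pos=(0,0), heading=315, 8 segment(s) drawn

Start position: (0, 0)
Final position: (0, 0)
Distance = 0; < 1e-6 -> CLOSED

Answer: yes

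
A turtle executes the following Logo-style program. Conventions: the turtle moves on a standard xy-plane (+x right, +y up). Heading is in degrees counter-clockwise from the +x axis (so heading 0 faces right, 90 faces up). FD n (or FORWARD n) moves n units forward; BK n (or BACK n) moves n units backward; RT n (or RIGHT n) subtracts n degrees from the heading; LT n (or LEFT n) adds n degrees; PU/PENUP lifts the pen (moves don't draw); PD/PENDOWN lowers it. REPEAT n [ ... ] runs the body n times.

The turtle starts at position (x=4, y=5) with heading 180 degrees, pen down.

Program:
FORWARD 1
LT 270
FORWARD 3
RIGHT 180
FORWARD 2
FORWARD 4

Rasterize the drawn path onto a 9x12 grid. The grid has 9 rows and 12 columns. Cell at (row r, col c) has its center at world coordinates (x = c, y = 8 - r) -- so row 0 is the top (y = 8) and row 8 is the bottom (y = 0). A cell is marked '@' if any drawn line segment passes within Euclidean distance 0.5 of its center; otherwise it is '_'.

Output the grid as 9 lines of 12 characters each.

Segment 0: (4,5) -> (3,5)
Segment 1: (3,5) -> (3,8)
Segment 2: (3,8) -> (3,6)
Segment 3: (3,6) -> (3,2)

Answer: ___@________
___@________
___@________
___@@_______
___@________
___@________
___@________
____________
____________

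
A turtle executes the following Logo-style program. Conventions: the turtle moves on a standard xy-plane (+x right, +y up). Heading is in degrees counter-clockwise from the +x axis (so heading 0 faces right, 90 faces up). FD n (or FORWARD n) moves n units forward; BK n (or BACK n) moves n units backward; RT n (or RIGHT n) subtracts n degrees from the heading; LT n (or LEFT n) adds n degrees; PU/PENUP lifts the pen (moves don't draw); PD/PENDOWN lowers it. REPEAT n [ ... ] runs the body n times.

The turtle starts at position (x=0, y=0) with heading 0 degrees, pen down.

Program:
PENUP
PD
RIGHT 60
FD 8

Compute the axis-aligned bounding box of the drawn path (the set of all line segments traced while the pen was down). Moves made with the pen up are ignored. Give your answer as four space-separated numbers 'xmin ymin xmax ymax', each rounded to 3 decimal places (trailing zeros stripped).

Executing turtle program step by step:
Start: pos=(0,0), heading=0, pen down
PU: pen up
PD: pen down
RT 60: heading 0 -> 300
FD 8: (0,0) -> (4,-6.928) [heading=300, draw]
Final: pos=(4,-6.928), heading=300, 1 segment(s) drawn

Segment endpoints: x in {0, 4}, y in {-6.928, 0}
xmin=0, ymin=-6.928, xmax=4, ymax=0

Answer: 0 -6.928 4 0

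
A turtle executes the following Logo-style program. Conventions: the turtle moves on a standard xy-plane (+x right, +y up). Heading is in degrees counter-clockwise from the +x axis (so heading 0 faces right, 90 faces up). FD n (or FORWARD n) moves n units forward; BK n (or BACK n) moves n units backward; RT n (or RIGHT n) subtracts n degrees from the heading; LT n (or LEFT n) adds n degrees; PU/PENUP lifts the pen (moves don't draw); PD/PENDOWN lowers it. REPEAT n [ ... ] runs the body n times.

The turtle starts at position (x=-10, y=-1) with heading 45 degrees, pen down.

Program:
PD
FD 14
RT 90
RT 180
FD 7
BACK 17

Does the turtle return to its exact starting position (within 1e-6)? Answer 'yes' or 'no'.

Executing turtle program step by step:
Start: pos=(-10,-1), heading=45, pen down
PD: pen down
FD 14: (-10,-1) -> (-0.101,8.899) [heading=45, draw]
RT 90: heading 45 -> 315
RT 180: heading 315 -> 135
FD 7: (-0.101,8.899) -> (-5.05,13.849) [heading=135, draw]
BK 17: (-5.05,13.849) -> (6.971,1.828) [heading=135, draw]
Final: pos=(6.971,1.828), heading=135, 3 segment(s) drawn

Start position: (-10, -1)
Final position: (6.971, 1.828)
Distance = 17.205; >= 1e-6 -> NOT closed

Answer: no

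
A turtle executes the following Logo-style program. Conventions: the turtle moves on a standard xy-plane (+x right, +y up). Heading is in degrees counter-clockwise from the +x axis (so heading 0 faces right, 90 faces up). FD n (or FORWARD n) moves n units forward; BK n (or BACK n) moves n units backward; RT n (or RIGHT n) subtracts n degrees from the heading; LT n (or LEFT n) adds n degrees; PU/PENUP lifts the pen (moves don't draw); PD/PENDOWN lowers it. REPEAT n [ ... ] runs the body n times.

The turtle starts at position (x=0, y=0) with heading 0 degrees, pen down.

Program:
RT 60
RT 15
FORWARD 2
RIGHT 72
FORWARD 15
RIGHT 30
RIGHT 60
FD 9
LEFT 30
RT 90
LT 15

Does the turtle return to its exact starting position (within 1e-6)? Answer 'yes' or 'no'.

Executing turtle program step by step:
Start: pos=(0,0), heading=0, pen down
RT 60: heading 0 -> 300
RT 15: heading 300 -> 285
FD 2: (0,0) -> (0.518,-1.932) [heading=285, draw]
RT 72: heading 285 -> 213
FD 15: (0.518,-1.932) -> (-12.062,-10.101) [heading=213, draw]
RT 30: heading 213 -> 183
RT 60: heading 183 -> 123
FD 9: (-12.062,-10.101) -> (-16.964,-2.553) [heading=123, draw]
LT 30: heading 123 -> 153
RT 90: heading 153 -> 63
LT 15: heading 63 -> 78
Final: pos=(-16.964,-2.553), heading=78, 3 segment(s) drawn

Start position: (0, 0)
Final position: (-16.964, -2.553)
Distance = 17.155; >= 1e-6 -> NOT closed

Answer: no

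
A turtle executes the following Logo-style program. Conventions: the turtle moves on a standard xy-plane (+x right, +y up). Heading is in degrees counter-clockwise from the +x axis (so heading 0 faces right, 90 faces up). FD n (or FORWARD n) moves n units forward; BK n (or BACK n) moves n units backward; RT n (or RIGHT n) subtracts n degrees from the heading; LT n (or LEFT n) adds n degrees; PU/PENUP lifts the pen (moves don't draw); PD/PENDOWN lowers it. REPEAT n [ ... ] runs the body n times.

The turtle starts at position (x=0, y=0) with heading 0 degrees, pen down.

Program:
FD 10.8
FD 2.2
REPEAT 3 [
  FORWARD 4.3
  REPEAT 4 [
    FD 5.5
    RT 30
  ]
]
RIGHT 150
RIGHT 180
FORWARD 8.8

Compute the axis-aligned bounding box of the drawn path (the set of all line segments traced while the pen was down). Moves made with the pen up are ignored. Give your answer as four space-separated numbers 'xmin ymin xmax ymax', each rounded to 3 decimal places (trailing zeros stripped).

Executing turtle program step by step:
Start: pos=(0,0), heading=0, pen down
FD 10.8: (0,0) -> (10.8,0) [heading=0, draw]
FD 2.2: (10.8,0) -> (13,0) [heading=0, draw]
REPEAT 3 [
  -- iteration 1/3 --
  FD 4.3: (13,0) -> (17.3,0) [heading=0, draw]
  REPEAT 4 [
    -- iteration 1/4 --
    FD 5.5: (17.3,0) -> (22.8,0) [heading=0, draw]
    RT 30: heading 0 -> 330
    -- iteration 2/4 --
    FD 5.5: (22.8,0) -> (27.563,-2.75) [heading=330, draw]
    RT 30: heading 330 -> 300
    -- iteration 3/4 --
    FD 5.5: (27.563,-2.75) -> (30.313,-7.513) [heading=300, draw]
    RT 30: heading 300 -> 270
    -- iteration 4/4 --
    FD 5.5: (30.313,-7.513) -> (30.313,-13.013) [heading=270, draw]
    RT 30: heading 270 -> 240
  ]
  -- iteration 2/3 --
  FD 4.3: (30.313,-13.013) -> (28.163,-16.737) [heading=240, draw]
  REPEAT 4 [
    -- iteration 1/4 --
    FD 5.5: (28.163,-16.737) -> (25.413,-21.5) [heading=240, draw]
    RT 30: heading 240 -> 210
    -- iteration 2/4 --
    FD 5.5: (25.413,-21.5) -> (20.65,-24.25) [heading=210, draw]
    RT 30: heading 210 -> 180
    -- iteration 3/4 --
    FD 5.5: (20.65,-24.25) -> (15.15,-24.25) [heading=180, draw]
    RT 30: heading 180 -> 150
    -- iteration 4/4 --
    FD 5.5: (15.15,-24.25) -> (10.387,-21.5) [heading=150, draw]
    RT 30: heading 150 -> 120
  ]
  -- iteration 3/3 --
  FD 4.3: (10.387,-21.5) -> (8.237,-17.776) [heading=120, draw]
  REPEAT 4 [
    -- iteration 1/4 --
    FD 5.5: (8.237,-17.776) -> (5.487,-13.013) [heading=120, draw]
    RT 30: heading 120 -> 90
    -- iteration 2/4 --
    FD 5.5: (5.487,-13.013) -> (5.487,-7.513) [heading=90, draw]
    RT 30: heading 90 -> 60
    -- iteration 3/4 --
    FD 5.5: (5.487,-7.513) -> (8.237,-2.75) [heading=60, draw]
    RT 30: heading 60 -> 30
    -- iteration 4/4 --
    FD 5.5: (8.237,-2.75) -> (13,0) [heading=30, draw]
    RT 30: heading 30 -> 0
  ]
]
RT 150: heading 0 -> 210
RT 180: heading 210 -> 30
FD 8.8: (13,0) -> (20.621,4.4) [heading=30, draw]
Final: pos=(20.621,4.4), heading=30, 18 segment(s) drawn

Segment endpoints: x in {0, 5.487, 5.487, 8.237, 8.237, 10.387, 10.8, 13, 13, 15.15, 17.3, 20.621, 20.65, 22.8, 25.413, 27.563, 28.163, 30.313}, y in {-24.25, -21.5, -17.776, -16.737, -13.013, -13.013, -7.513, -7.513, -2.75, -2.75, 0, 4.4}
xmin=0, ymin=-24.25, xmax=30.313, ymax=4.4

Answer: 0 -24.25 30.313 4.4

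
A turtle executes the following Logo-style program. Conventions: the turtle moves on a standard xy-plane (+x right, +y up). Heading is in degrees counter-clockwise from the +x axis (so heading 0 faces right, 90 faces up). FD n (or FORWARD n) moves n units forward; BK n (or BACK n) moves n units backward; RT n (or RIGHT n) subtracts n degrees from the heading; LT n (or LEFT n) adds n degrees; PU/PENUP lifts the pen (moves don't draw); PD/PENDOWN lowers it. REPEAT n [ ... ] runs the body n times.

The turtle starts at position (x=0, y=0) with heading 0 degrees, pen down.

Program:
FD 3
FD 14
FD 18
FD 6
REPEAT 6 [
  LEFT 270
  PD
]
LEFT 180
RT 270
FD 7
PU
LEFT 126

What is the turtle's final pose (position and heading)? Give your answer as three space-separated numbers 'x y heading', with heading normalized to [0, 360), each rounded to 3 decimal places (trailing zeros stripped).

Executing turtle program step by step:
Start: pos=(0,0), heading=0, pen down
FD 3: (0,0) -> (3,0) [heading=0, draw]
FD 14: (3,0) -> (17,0) [heading=0, draw]
FD 18: (17,0) -> (35,0) [heading=0, draw]
FD 6: (35,0) -> (41,0) [heading=0, draw]
REPEAT 6 [
  -- iteration 1/6 --
  LT 270: heading 0 -> 270
  PD: pen down
  -- iteration 2/6 --
  LT 270: heading 270 -> 180
  PD: pen down
  -- iteration 3/6 --
  LT 270: heading 180 -> 90
  PD: pen down
  -- iteration 4/6 --
  LT 270: heading 90 -> 0
  PD: pen down
  -- iteration 5/6 --
  LT 270: heading 0 -> 270
  PD: pen down
  -- iteration 6/6 --
  LT 270: heading 270 -> 180
  PD: pen down
]
LT 180: heading 180 -> 0
RT 270: heading 0 -> 90
FD 7: (41,0) -> (41,7) [heading=90, draw]
PU: pen up
LT 126: heading 90 -> 216
Final: pos=(41,7), heading=216, 5 segment(s) drawn

Answer: 41 7 216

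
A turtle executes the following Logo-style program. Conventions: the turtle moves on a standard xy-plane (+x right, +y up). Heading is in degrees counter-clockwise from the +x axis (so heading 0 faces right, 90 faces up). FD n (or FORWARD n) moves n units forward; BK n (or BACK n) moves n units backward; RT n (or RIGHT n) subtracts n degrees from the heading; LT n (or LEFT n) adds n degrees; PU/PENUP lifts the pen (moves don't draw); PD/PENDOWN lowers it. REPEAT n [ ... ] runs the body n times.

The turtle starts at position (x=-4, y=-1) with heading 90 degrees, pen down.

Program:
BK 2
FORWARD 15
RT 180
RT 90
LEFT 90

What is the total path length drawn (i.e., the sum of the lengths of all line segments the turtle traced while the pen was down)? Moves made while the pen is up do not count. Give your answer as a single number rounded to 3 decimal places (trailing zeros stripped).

Executing turtle program step by step:
Start: pos=(-4,-1), heading=90, pen down
BK 2: (-4,-1) -> (-4,-3) [heading=90, draw]
FD 15: (-4,-3) -> (-4,12) [heading=90, draw]
RT 180: heading 90 -> 270
RT 90: heading 270 -> 180
LT 90: heading 180 -> 270
Final: pos=(-4,12), heading=270, 2 segment(s) drawn

Segment lengths:
  seg 1: (-4,-1) -> (-4,-3), length = 2
  seg 2: (-4,-3) -> (-4,12), length = 15
Total = 17

Answer: 17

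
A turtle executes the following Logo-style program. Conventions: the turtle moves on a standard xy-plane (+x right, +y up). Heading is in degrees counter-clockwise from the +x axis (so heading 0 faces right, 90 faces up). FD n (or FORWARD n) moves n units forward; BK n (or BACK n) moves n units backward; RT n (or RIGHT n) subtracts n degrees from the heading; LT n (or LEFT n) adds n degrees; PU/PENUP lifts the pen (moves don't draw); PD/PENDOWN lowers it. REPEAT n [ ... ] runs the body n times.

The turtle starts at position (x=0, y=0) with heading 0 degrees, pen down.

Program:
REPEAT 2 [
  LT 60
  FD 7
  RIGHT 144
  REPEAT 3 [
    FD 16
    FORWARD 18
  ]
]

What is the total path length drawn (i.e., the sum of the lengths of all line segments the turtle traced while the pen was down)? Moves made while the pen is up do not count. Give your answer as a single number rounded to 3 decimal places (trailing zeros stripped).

Answer: 218

Derivation:
Executing turtle program step by step:
Start: pos=(0,0), heading=0, pen down
REPEAT 2 [
  -- iteration 1/2 --
  LT 60: heading 0 -> 60
  FD 7: (0,0) -> (3.5,6.062) [heading=60, draw]
  RT 144: heading 60 -> 276
  REPEAT 3 [
    -- iteration 1/3 --
    FD 16: (3.5,6.062) -> (5.172,-9.85) [heading=276, draw]
    FD 18: (5.172,-9.85) -> (7.054,-27.752) [heading=276, draw]
    -- iteration 2/3 --
    FD 16: (7.054,-27.752) -> (8.726,-43.664) [heading=276, draw]
    FD 18: (8.726,-43.664) -> (10.608,-61.565) [heading=276, draw]
    -- iteration 3/3 --
    FD 16: (10.608,-61.565) -> (12.28,-77.478) [heading=276, draw]
    FD 18: (12.28,-77.478) -> (14.162,-95.379) [heading=276, draw]
  ]
  -- iteration 2/2 --
  LT 60: heading 276 -> 336
  FD 7: (14.162,-95.379) -> (20.557,-98.226) [heading=336, draw]
  RT 144: heading 336 -> 192
  REPEAT 3 [
    -- iteration 1/3 --
    FD 16: (20.557,-98.226) -> (4.906,-101.553) [heading=192, draw]
    FD 18: (4.906,-101.553) -> (-12.7,-105.295) [heading=192, draw]
    -- iteration 2/3 --
    FD 16: (-12.7,-105.295) -> (-28.351,-108.622) [heading=192, draw]
    FD 18: (-28.351,-108.622) -> (-45.957,-112.364) [heading=192, draw]
    -- iteration 3/3 --
    FD 16: (-45.957,-112.364) -> (-61.608,-115.691) [heading=192, draw]
    FD 18: (-61.608,-115.691) -> (-79.214,-119.433) [heading=192, draw]
  ]
]
Final: pos=(-79.214,-119.433), heading=192, 14 segment(s) drawn

Segment lengths:
  seg 1: (0,0) -> (3.5,6.062), length = 7
  seg 2: (3.5,6.062) -> (5.172,-9.85), length = 16
  seg 3: (5.172,-9.85) -> (7.054,-27.752), length = 18
  seg 4: (7.054,-27.752) -> (8.726,-43.664), length = 16
  seg 5: (8.726,-43.664) -> (10.608,-61.565), length = 18
  seg 6: (10.608,-61.565) -> (12.28,-77.478), length = 16
  seg 7: (12.28,-77.478) -> (14.162,-95.379), length = 18
  seg 8: (14.162,-95.379) -> (20.557,-98.226), length = 7
  seg 9: (20.557,-98.226) -> (4.906,-101.553), length = 16
  seg 10: (4.906,-101.553) -> (-12.7,-105.295), length = 18
  seg 11: (-12.7,-105.295) -> (-28.351,-108.622), length = 16
  seg 12: (-28.351,-108.622) -> (-45.957,-112.364), length = 18
  seg 13: (-45.957,-112.364) -> (-61.608,-115.691), length = 16
  seg 14: (-61.608,-115.691) -> (-79.214,-119.433), length = 18
Total = 218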